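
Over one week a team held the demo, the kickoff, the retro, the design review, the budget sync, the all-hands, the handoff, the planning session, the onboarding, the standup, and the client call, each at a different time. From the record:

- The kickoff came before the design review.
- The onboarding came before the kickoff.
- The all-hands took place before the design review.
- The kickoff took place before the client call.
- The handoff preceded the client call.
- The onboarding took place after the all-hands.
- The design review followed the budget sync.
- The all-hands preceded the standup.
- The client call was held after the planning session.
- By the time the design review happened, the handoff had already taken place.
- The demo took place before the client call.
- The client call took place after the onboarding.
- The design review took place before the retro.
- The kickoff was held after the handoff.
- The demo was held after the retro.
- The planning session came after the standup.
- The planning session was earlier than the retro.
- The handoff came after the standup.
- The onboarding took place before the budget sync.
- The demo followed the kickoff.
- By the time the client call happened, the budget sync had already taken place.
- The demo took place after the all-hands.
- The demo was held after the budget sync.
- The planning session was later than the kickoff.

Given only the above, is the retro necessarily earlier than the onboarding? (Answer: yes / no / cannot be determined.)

no

Tracing the constraints gives the onboarding → the budget sync → the design review → the retro, so the onboarding must come before the retro.
That means the retro cannot be before the onboarding.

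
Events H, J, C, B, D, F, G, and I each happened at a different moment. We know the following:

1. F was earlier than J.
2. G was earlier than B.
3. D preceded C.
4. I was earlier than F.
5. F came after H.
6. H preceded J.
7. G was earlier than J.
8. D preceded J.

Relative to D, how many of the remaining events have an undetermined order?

Forced after D: C and J.
That leaves B, F, G, H, and I with no forced order relative to D — 5.

5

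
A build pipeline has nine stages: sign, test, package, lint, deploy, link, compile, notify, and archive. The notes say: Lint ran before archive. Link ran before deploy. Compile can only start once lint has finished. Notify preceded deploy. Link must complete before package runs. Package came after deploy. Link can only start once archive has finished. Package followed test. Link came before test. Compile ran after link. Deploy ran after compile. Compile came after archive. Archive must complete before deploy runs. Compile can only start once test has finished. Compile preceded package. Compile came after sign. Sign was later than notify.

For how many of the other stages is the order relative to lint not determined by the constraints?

Forced after lint: archive, compile, deploy, link, package, and test.
That leaves notify and sign with no forced order relative to lint — 2.

2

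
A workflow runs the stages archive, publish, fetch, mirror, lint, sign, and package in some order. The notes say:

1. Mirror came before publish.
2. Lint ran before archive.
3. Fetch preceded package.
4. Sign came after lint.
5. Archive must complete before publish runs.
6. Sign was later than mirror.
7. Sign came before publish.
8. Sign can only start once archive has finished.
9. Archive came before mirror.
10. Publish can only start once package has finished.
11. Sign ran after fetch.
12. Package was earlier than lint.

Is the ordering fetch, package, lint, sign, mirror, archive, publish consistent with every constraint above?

The constraints require archive before mirror, but in the proposed sequence mirror appears ahead of archive. That one violation is enough.

no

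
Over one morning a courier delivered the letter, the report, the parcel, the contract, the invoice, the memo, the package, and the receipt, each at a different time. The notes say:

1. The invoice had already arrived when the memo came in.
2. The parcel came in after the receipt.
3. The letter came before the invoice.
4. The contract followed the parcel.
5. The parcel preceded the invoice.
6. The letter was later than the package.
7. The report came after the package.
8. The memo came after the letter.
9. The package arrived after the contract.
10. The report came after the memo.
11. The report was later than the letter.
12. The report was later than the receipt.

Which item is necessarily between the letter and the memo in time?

the invoice

Tracing the constraints gives the letter → the invoice → the memo, so the invoice sits after the letter and before the memo.
No other item is forced both after the letter and before the memo.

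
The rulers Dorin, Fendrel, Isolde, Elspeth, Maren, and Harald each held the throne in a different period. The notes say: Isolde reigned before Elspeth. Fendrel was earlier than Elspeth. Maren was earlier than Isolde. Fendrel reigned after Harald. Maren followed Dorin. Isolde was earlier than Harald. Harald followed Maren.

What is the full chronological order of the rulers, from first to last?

The constraints fix every adjacent pair, so only one ordering works:
Dorin → Maren → Isolde → Harald → Fendrel → Elspeth.

Dorin, Maren, Isolde, Harald, Fendrel, Elspeth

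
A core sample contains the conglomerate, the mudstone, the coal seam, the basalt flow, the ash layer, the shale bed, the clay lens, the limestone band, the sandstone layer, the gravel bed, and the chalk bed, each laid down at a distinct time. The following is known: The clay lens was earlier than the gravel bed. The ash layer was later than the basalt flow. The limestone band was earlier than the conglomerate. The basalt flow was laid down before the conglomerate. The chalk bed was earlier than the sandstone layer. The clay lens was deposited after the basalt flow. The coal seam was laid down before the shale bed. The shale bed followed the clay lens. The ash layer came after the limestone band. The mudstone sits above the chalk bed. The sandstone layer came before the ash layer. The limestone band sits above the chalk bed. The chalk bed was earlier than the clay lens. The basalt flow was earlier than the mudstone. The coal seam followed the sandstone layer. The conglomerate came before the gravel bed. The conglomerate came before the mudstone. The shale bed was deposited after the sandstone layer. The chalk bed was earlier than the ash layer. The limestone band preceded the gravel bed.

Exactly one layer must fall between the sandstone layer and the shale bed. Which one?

Tracing the constraints gives the sandstone layer → the coal seam → the shale bed, so the coal seam sits after the sandstone layer and before the shale bed.
No other layer is forced both after the sandstone layer and before the shale bed.

the coal seam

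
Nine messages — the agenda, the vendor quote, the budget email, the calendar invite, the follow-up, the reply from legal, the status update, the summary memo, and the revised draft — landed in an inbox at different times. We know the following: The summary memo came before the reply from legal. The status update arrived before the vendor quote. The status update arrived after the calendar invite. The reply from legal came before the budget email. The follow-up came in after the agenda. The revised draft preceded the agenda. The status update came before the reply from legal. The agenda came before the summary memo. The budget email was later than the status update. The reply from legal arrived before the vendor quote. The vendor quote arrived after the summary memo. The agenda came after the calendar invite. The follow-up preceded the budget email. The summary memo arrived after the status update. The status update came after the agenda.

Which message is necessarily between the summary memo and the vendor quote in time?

the reply from legal

Tracing the constraints gives the summary memo → the reply from legal → the vendor quote, so the reply from legal sits after the summary memo and before the vendor quote.
No other message is forced both after the summary memo and before the vendor quote.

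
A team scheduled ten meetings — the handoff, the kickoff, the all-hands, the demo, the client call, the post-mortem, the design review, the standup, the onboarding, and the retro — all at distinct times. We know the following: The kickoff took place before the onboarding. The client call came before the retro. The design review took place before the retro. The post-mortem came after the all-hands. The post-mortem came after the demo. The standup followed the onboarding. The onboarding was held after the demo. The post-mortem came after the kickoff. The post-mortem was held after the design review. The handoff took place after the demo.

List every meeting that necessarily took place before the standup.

the demo, the kickoff, the onboarding

Directly stated before the standup: the onboarding.
The demo reaches the standup via the demo → the onboarding → the standup.
The kickoff reaches the standup via the kickoff → the onboarding → the standup.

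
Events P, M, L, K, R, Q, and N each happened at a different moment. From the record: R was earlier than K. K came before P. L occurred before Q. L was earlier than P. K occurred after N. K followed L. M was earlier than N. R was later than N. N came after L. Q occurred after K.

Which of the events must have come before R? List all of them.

Directly stated before R: N.
L reaches R via L → N → R.
M reaches R via M → N → R.
No chain forces Q (or any of the others) ahead of R.

L, M, N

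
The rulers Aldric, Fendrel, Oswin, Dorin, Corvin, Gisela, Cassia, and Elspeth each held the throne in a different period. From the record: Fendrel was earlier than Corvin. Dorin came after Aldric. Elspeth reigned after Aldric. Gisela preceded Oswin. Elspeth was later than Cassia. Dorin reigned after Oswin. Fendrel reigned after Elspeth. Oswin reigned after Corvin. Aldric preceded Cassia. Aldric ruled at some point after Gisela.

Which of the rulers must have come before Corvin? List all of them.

Aldric, Cassia, Elspeth, Fendrel, Gisela

Directly stated before Corvin: Fendrel.
Aldric reaches Corvin via Aldric → Elspeth → Fendrel → Corvin.
Cassia reaches Corvin via Cassia → Elspeth → Fendrel → Corvin.
Elspeth reaches Corvin via Elspeth → Fendrel → Corvin.
Likewise Gisela reaches Corvin by chaining the stated constraints.
No chain forces Oswin (or any of the others) ahead of Corvin.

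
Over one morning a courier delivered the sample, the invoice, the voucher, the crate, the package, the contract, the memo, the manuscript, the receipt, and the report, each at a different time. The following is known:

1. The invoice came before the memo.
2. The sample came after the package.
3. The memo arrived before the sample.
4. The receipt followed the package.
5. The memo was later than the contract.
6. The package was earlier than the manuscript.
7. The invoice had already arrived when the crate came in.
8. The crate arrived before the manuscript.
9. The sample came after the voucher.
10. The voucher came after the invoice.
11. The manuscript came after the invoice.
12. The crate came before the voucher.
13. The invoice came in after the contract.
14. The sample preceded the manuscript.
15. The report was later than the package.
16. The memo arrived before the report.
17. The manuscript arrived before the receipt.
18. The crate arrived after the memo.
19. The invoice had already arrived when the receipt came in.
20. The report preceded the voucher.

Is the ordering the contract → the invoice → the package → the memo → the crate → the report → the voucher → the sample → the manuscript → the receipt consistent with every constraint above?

Check each stated constraint against the proposed order — e.g. the package is ahead of the receipt; the invoice is ahead of the receipt. Every pair is in the required order; nothing is violated.

yes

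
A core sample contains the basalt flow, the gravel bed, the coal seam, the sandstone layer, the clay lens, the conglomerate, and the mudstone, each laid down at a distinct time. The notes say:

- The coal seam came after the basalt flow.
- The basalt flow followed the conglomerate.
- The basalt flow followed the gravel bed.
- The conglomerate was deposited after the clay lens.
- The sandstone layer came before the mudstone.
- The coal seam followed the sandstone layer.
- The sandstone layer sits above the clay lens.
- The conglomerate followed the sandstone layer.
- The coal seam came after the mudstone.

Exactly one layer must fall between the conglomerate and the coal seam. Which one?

the basalt flow

Tracing the constraints gives the conglomerate → the basalt flow → the coal seam, so the basalt flow sits after the conglomerate and before the coal seam.
No other layer is forced both after the conglomerate and before the coal seam.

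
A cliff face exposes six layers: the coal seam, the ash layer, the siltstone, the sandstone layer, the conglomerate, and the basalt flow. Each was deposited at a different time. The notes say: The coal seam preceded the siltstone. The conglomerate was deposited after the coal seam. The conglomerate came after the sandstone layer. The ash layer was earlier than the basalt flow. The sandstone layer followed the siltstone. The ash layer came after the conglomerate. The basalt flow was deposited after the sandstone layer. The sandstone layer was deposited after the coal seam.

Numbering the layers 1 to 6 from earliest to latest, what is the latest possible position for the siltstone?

2

The siltstone must come before the ash layer, the basalt flow, the conglomerate, and the sandstone layer — 4 layers forced after it.
Everything else can be placed before the siltstone in some valid order, so the siltstone can sit as late as position 6 − 4 = 2.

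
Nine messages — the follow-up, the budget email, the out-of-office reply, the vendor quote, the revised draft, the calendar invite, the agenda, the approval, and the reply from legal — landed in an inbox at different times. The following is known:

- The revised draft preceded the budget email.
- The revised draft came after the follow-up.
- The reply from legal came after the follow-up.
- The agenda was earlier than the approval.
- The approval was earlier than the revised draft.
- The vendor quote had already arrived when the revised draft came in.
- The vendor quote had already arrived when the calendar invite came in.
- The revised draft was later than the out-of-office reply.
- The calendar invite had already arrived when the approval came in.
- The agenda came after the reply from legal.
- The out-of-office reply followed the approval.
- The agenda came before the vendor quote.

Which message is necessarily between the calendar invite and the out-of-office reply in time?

Tracing the constraints gives the calendar invite → the approval → the out-of-office reply, so the approval sits after the calendar invite and before the out-of-office reply.
No other message is forced both after the calendar invite and before the out-of-office reply.

the approval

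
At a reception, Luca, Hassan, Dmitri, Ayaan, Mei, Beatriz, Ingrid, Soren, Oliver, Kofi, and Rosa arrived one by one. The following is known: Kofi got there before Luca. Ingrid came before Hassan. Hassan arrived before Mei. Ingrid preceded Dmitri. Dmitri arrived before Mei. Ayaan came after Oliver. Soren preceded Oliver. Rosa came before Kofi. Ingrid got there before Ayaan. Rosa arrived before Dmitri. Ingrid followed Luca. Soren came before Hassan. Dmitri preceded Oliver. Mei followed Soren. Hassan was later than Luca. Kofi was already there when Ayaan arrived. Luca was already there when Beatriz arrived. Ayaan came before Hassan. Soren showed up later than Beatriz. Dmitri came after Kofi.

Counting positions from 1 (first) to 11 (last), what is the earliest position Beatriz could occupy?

4

Kofi, Luca, and Rosa must all come before Beatriz — 3 forced predecessors.
Nothing else is forced ahead of Beatriz, so their earliest slot is position 3 + 1 = 4.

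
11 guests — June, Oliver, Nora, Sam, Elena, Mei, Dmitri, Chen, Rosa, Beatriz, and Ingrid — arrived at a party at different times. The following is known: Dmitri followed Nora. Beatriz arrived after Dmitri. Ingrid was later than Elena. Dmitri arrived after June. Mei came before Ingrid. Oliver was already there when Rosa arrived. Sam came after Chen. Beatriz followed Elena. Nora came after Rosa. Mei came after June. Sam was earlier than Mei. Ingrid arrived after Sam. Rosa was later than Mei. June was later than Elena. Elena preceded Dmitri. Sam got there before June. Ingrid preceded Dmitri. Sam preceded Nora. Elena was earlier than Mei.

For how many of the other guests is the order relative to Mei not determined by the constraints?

1

Forced before Mei: Chen, Elena, June, and Sam; forced after Mei: Beatriz, Dmitri, Ingrid, Nora, and Rosa.
That leaves Oliver with no forced order relative to Mei — 1.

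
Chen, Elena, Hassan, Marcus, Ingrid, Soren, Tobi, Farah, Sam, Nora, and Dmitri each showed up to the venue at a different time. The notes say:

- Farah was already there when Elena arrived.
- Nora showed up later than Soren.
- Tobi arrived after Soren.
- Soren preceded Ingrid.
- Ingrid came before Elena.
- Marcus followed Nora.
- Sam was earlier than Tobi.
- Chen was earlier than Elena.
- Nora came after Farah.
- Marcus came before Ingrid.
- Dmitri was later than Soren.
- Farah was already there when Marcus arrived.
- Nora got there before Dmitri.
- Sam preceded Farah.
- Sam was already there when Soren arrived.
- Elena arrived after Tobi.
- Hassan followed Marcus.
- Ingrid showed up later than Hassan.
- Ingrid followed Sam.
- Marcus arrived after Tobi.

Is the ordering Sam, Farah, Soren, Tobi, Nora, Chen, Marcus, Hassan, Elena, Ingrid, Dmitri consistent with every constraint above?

The constraints require Ingrid before Elena, but in the proposed sequence Elena appears ahead of Ingrid. That one violation is enough.

no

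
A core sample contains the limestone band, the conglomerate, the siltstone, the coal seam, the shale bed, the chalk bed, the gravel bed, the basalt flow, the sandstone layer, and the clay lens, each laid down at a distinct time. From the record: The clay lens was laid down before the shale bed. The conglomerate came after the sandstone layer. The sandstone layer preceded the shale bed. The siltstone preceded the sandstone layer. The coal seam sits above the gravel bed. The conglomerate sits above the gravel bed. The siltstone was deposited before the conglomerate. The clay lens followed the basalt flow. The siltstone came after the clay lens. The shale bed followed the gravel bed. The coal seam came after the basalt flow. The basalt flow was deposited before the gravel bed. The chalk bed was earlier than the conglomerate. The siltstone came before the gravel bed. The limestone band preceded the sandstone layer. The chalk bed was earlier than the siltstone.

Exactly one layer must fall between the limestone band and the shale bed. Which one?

Tracing the constraints gives the limestone band → the sandstone layer → the shale bed, so the sandstone layer sits after the limestone band and before the shale bed.
No other layer is forced both after the limestone band and before the shale bed.

the sandstone layer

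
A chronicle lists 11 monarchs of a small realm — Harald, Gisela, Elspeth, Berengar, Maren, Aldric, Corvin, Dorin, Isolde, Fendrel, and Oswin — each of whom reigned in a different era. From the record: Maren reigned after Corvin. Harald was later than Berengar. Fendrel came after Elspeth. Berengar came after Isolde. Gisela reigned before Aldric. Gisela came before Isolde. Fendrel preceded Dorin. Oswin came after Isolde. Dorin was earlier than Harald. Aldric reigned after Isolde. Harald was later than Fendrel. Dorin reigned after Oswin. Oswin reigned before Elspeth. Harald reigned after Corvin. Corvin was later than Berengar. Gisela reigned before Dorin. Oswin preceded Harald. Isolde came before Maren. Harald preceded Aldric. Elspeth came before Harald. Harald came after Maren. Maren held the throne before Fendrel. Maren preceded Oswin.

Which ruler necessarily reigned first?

Gisela

Gisela has a chain of constraints placing them before every other ruler, so Gisela must be first.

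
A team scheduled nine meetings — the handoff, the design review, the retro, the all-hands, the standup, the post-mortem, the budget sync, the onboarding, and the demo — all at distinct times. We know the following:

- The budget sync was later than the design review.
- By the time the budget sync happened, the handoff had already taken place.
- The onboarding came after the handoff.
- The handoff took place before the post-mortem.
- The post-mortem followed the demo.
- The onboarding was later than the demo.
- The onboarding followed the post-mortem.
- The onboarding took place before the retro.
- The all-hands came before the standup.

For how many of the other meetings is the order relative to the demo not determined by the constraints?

Forced after the demo: the onboarding, the post-mortem, and the retro.
That leaves the all-hands, the budget sync, the design review, the handoff, and the standup with no forced order relative to the demo — 5.

5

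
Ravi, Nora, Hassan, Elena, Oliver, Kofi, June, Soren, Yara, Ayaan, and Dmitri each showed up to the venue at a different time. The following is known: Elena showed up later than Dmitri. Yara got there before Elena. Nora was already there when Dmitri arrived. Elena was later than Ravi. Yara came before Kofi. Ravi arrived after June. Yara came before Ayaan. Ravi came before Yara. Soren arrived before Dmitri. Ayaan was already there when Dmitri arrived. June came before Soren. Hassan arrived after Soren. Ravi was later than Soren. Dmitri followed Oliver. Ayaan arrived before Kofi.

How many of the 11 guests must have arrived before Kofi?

5

Directly stated before Kofi: Ayaan and Yara.
June reaches Kofi via June → Ravi → Yara → Kofi.
Ravi reaches Kofi via Ravi → Yara → Kofi.
Soren reaches Kofi via Soren → Ravi → Yara → Kofi.
No chain forces Nora (or any of the others) ahead of Kofi.
That's Ayaan, June, Ravi, Soren, and Yara — 5 in all.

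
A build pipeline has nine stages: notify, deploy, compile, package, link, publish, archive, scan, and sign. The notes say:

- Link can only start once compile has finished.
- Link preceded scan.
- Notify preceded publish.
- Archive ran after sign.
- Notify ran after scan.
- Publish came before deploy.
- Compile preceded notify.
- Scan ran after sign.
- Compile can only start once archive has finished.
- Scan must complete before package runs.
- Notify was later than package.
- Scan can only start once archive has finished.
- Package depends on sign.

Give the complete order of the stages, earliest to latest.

sign, archive, compile, link, scan, package, notify, publish, deploy

The constraints fix every adjacent pair, so only one ordering works:
sign → archive → compile → link → scan → package → notify → publish → deploy.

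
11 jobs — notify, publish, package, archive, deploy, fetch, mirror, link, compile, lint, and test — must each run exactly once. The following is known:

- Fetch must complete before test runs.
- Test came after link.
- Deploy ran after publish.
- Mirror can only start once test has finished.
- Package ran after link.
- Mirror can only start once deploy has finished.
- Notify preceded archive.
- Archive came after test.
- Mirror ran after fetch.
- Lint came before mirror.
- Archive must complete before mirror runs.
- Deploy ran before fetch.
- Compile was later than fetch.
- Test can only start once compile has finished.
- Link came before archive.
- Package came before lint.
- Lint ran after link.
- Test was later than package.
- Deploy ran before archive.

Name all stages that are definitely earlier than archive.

compile, deploy, fetch, link, notify, package, publish, test

Directly stated before archive: deploy, link, notify, and test.
Compile reaches archive via compile → test → archive.
Fetch reaches archive via fetch → test → archive.
Package reaches archive via package → test → archive.
Likewise publish reaches archive by chaining the stated constraints.
No chain forces lint (or any of the others) ahead of archive.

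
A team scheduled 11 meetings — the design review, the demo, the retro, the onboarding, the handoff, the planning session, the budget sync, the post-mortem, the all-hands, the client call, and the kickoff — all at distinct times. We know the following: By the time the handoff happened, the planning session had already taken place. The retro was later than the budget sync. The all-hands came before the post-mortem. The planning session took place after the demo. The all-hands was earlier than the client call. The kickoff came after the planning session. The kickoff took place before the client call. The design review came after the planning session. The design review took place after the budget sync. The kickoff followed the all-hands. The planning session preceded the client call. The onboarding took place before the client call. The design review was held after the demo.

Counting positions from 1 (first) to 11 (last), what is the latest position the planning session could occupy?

The planning session must come before the client call, the design review, the handoff, and the kickoff — 4 meetings forced after it.
Everything else can be placed before the planning session in some valid order, so the planning session can sit as late as position 11 − 4 = 7.

7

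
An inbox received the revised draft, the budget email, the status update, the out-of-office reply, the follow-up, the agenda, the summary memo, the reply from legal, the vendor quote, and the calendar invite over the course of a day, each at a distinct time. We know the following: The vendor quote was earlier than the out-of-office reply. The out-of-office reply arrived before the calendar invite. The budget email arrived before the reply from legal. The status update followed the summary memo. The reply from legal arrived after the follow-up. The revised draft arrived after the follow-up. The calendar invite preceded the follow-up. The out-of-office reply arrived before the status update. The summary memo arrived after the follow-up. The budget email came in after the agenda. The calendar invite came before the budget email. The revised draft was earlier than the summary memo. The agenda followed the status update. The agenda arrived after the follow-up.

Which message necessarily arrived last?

Every other message has a chain of constraints placing it before the reply from legal, so the reply from legal is last.

the reply from legal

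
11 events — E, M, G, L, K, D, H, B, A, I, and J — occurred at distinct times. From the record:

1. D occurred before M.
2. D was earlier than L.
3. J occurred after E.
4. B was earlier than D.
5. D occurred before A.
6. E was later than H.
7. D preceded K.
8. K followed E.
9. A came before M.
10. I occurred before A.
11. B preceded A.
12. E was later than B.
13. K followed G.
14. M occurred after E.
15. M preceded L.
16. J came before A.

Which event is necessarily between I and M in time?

A

Tracing the constraints gives I → A → M, so A sits after I and before M.
No other event is forced both after I and before M.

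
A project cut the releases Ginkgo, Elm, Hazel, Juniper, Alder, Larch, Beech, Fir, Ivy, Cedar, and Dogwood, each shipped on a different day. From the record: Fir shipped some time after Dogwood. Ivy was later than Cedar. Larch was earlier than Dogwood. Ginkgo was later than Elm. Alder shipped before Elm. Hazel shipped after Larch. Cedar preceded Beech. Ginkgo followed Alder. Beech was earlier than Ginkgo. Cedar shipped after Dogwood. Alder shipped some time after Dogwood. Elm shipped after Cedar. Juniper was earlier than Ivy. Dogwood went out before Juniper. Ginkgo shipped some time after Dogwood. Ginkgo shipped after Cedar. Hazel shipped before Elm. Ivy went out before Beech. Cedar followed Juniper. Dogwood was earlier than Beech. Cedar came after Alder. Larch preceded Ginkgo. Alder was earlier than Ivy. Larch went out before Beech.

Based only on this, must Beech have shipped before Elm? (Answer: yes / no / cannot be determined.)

No chain of stated constraints runs from Beech to Elm, and none runs from Elm to Beech either.
So the relative order of Beech and Elm is not fixed by the given facts.

cannot be determined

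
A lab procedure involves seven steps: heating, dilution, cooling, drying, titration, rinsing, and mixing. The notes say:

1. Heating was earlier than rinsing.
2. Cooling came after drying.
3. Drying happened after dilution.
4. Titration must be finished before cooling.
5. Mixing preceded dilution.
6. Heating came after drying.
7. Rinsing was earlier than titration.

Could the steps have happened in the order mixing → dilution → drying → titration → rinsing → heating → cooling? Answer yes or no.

no

The constraints require rinsing before titration, but in the proposed sequence titration appears ahead of rinsing. That one violation is enough.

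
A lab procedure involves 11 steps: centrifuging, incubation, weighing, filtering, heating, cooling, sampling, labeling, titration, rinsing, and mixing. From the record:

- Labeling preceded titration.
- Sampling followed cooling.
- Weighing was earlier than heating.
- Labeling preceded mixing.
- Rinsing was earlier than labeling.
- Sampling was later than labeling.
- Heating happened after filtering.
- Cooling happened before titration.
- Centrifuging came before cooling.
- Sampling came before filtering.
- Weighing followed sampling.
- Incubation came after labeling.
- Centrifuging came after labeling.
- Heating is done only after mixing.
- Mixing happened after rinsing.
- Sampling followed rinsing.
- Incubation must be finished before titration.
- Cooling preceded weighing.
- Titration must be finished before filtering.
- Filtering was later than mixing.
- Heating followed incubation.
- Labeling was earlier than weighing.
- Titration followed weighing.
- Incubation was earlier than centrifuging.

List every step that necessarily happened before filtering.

Directly stated before filtering: mixing, sampling, and titration.
Centrifuging reaches filtering via centrifuging → cooling → titration → filtering.
Cooling reaches filtering via cooling → titration → filtering.
Incubation reaches filtering via incubation → titration → filtering.
Likewise labeling, rinsing, and weighing each reach filtering by chaining the stated constraints.

centrifuging, cooling, incubation, labeling, mixing, rinsing, sampling, titration, weighing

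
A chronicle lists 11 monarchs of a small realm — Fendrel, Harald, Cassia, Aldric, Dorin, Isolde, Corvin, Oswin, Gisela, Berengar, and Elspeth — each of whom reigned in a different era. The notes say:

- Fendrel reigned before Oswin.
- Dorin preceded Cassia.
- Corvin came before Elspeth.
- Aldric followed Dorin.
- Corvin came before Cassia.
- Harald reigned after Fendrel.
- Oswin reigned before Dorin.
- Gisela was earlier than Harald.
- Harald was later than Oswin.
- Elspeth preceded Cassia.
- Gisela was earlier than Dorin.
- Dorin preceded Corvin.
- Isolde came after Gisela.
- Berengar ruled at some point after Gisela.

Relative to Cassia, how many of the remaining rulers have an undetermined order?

Forced before Cassia: Corvin, Dorin, Elspeth, Fendrel, Gisela, and Oswin.
That leaves Aldric, Berengar, Harald, and Isolde with no forced order relative to Cassia — 4.

4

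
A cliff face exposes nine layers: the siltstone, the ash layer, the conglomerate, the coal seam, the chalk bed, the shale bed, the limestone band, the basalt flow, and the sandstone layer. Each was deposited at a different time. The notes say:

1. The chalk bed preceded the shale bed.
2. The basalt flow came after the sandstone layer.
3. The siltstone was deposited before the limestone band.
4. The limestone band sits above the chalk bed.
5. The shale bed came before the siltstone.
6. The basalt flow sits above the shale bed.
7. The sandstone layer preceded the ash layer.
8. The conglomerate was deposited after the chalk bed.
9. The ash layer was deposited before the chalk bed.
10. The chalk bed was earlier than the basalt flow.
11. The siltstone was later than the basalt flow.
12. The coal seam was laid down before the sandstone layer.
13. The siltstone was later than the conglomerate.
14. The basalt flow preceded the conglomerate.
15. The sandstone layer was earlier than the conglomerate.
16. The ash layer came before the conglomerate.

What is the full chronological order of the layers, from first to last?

The constraints fix every adjacent pair, so only one ordering works:
the coal seam → the sandstone layer → the ash layer → the chalk bed → the shale bed → the basalt flow → the conglomerate → the siltstone → the limestone band.

the coal seam, the sandstone layer, the ash layer, the chalk bed, the shale bed, the basalt flow, the conglomerate, the siltstone, the limestone band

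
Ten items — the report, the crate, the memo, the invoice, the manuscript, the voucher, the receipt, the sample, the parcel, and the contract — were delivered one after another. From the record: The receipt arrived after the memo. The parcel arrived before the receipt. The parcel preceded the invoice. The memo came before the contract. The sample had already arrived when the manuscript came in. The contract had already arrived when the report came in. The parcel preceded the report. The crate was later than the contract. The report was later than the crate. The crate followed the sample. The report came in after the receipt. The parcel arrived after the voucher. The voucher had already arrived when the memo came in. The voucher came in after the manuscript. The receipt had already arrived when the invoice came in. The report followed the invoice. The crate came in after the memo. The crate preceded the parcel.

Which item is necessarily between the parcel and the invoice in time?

the receipt

Tracing the constraints gives the parcel → the receipt → the invoice, so the receipt sits after the parcel and before the invoice.
No other item is forced both after the parcel and before the invoice.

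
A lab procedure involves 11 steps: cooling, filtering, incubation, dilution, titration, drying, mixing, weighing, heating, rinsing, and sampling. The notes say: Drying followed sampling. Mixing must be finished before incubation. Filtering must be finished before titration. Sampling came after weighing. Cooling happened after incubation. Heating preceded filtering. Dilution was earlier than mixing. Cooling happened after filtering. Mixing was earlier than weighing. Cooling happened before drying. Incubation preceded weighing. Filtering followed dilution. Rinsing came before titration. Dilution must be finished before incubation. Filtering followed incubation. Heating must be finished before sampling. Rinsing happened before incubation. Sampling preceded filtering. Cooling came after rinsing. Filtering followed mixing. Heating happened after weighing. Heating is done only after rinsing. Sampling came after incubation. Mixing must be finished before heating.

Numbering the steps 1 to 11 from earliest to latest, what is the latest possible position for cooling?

Cooling must come before drying — 1 step forced after it.
Everything else can be placed before cooling in some valid order, so cooling can sit as late as position 11 − 1 = 10.

10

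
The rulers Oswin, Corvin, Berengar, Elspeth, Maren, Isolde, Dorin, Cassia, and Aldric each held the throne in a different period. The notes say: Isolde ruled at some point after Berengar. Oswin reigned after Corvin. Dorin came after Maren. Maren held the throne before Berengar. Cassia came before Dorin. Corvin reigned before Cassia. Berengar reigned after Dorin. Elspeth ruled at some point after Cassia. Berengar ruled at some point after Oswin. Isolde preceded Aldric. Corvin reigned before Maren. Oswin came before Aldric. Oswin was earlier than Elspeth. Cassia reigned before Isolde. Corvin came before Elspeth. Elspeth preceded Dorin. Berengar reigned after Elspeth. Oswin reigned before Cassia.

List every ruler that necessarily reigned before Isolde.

Berengar, Cassia, Corvin, Dorin, Elspeth, Maren, Oswin

Directly stated before Isolde: Berengar and Cassia.
Corvin reaches Isolde via Corvin → Cassia → Isolde.
Dorin reaches Isolde via Dorin → Berengar → Isolde.
Elspeth reaches Isolde via Elspeth → Berengar → Isolde.
Likewise Maren and Oswin each reach Isolde by chaining the stated constraints.
No chain forces Aldric ahead of Isolde.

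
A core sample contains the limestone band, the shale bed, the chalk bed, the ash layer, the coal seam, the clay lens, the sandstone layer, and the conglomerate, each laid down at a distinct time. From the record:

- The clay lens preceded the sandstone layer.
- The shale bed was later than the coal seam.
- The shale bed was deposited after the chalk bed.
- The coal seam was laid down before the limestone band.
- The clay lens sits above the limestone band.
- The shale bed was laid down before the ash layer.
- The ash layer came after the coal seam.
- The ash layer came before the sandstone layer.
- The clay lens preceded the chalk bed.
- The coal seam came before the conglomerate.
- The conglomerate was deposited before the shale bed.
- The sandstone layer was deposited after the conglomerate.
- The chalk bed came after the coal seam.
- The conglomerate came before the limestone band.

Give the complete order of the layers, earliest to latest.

the coal seam, the conglomerate, the limestone band, the clay lens, the chalk bed, the shale bed, the ash layer, the sandstone layer

The constraints fix every adjacent pair, so only one ordering works:
the coal seam → the conglomerate → the limestone band → the clay lens → the chalk bed → the shale bed → the ash layer → the sandstone layer.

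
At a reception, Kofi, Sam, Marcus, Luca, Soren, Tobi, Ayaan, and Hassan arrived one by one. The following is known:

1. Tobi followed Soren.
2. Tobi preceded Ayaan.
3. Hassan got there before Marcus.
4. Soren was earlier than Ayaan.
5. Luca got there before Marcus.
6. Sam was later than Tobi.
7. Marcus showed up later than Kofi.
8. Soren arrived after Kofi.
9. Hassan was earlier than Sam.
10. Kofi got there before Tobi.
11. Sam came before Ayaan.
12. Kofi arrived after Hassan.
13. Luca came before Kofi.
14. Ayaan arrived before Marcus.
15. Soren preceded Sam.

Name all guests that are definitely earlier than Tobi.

Directly stated before Tobi: Kofi and Soren.
Hassan reaches Tobi via Hassan → Kofi → Tobi.
Luca reaches Tobi via Luca → Kofi → Tobi.
No chain forces Ayaan (or any of the others) ahead of Tobi.

Hassan, Kofi, Luca, Soren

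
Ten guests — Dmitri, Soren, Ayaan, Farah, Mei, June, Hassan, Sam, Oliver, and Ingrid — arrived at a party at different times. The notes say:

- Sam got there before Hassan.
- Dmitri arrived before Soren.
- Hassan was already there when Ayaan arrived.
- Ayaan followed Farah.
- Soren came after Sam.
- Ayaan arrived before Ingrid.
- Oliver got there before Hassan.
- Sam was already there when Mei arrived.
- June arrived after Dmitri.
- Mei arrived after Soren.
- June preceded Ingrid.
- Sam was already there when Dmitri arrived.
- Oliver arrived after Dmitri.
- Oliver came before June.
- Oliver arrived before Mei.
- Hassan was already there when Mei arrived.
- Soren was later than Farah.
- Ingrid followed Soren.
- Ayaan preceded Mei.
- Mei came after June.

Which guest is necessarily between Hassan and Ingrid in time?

Ayaan

Tracing the constraints gives Hassan → Ayaan → Ingrid, so Ayaan sits after Hassan and before Ingrid.
No other guest is forced both after Hassan and before Ingrid.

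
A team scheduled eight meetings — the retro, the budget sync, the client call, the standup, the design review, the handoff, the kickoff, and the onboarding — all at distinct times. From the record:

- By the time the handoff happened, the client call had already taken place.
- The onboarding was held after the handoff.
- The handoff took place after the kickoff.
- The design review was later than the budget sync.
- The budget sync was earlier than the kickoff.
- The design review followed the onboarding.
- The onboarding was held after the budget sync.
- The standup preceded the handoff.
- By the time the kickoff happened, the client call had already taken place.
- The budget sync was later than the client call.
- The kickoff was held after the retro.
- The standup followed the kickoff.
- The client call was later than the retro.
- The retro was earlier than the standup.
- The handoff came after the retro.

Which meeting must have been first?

The retro has a chain of constraints placing it before every other meeting, so the retro must be first.

the retro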